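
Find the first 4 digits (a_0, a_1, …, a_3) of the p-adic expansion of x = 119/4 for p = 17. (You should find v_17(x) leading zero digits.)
(a_0, …, a_3) = (0, 6, 4, 4)

v_17(119/4) = 1, so a_0 = ... = a_0 = 0. Factor out: x = 17^1 · u with u = 7/4 a unit in ℤ_17. Expand u iteratively via a_{v+i} = u_i mod 17, u_{i+1} = (u_i − a_{v+i})/17:
  u_0 = 7/4;  a_1 = 6;  u_1 = (u_0 − 6)/17 = -1/4
  u_1 = -1/4;  a_2 = 4;  u_2 = (u_1 − 4)/17 = -1/4
  u_2 = -1/4;  a_3 = 4;  u_3 = (u_2 − 4)/17 = -1/4
Digits: (0, 6, 4, 4).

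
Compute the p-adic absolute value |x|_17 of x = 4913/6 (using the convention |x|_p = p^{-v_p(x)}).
|4913/6|_17 = 1/4913

Step 1 — compute v_17(x) by factoring powers of 17 out of the numerator and denominator: v_17(4913/6) = 3. Step 2 — apply |x|_p = p^{-v_p(x)} = 17^{-3} = 1/4913.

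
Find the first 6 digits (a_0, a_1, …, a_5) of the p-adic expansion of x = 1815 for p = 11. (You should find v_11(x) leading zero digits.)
(a_0, …, a_5) = (0, 0, 4, 1, 0, 0)

v_11(1815) = 2, so a_0 = ... = a_1 = 0. Factor out: x = 11^2 · u with u = 15 a unit in ℤ_11. Expand u iteratively via a_{v+i} = u_i mod 11, u_{i+1} = (u_i − a_{v+i})/11:
  u_0 = 15;  a_2 = 4;  u_1 = (u_0 − 4)/11 = 1
  u_1 = 1;  a_3 = 1;  u_2 = (u_1 − 1)/11 = 0
  u_2 = 0;  a_4 = 0;  u_3 = (u_2 − 0)/11 = 0
  u_3 = 0;  a_5 = 0;  u_4 = (u_3 − 0)/11 = 0
Digits: (0, 0, 4, 1, 0, 0).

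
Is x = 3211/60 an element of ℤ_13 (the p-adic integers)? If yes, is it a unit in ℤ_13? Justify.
x ∈ ℤ_13 but not a unit; v_13(x) = 2 > 0

ℤ_13 = {x ∈ ℚ_13 : v_13(x) ≥ 0} and ℤ_13^× = {x ∈ ℤ_13 : v_13(x) = 0}. Here v_13(3211/60) = v_13(num) − v_13(den) = 2; compare against these criteria.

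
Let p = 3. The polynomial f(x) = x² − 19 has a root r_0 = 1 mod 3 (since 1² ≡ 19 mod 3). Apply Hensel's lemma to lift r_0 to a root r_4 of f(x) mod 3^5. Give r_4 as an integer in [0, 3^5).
r_4 = 91 (mod 243)

Hensel's recurrence: r_{i+1} = r_i − f(r_i)·(f′(r_i))^{-1} mod 3^{i+2}, with f′(x) = 2x. Iterate:
  r_0 = 1 (mod 3)
  r_1 = 1 (mod 9)
  r_2 = 10 (mod 27)
  r_3 = 10 (mod 81)
  r_4 = 91 (mod 243)
Final: r_4 = 91, and one checks f(r_4) ≡ 0 mod 3^5.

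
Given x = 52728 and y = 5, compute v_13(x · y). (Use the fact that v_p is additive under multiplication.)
v_13(263640) = 3

v_p(x) = 3 (factor: 52728 = 13^3 · 24); v_p(y) = 0 (factor: 5 = 13^0 · 5). Additivity: v_p(xy) = v_p(x) + v_p(y) = 3 + 0 = 3. (Direct check: xy = 263640 = 13^3 · (120).)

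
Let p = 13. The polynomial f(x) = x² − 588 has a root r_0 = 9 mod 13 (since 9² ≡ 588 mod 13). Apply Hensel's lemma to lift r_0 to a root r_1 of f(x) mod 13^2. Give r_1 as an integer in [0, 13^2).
r_1 = 9 (mod 169)

Hensel's recurrence: r_{i+1} = r_i − f(r_i)·(f′(r_i))^{-1} mod 13^{i+2}, with f′(x) = 2x. Iterate:
  r_0 = 9 (mod 13)
  r_1 = 9 (mod 169)
Final: r_1 = 9, and one checks f(r_1) ≡ 0 mod 13^2.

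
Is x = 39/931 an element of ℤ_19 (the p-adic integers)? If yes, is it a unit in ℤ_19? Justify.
x ∉ ℤ_19 (v_19(x) = -1 < 0)

ℤ_19 = {x ∈ ℚ_19 : v_19(x) ≥ 0} and ℤ_19^× = {x ∈ ℤ_19 : v_19(x) = 0}. Here v_19(39/931) = v_19(num) − v_19(den) = -1; compare against these criteria.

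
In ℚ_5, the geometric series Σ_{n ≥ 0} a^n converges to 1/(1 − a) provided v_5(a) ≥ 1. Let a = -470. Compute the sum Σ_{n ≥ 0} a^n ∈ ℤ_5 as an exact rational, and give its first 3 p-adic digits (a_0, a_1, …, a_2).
Σ a^n = 1/(1 − a) = 1/471;  first 3 digits = (1, 1, 2)

v_5(a) = 1 ≥ 1, so the series converges in ℤ_5 to 1/(1 − a) = 1/(1 − (-470)) = 1/471. Expand this rational in ℤ_5: compute digits iteratively via d_i = x_i mod 5, x_{i+1} = (x_i − d_i)/5. The first 3 digits are (1, 1, 2).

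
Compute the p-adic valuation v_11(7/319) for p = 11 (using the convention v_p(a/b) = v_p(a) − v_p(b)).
v_11(7/319) = -1

Factor powers of 11 from the numerator and denominator of the reduced fraction: 7 = 11^0 · 7 and 319 = 11^1 · 29. Apply v_p(a/b) = v_p(a) − v_p(b): v_11(7/319) = 0 − 1 = -1.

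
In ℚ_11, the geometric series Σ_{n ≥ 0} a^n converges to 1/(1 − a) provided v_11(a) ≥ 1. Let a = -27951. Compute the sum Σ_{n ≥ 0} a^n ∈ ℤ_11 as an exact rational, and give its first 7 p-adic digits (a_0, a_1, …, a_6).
Σ a^n = 1/(1 − a) = 1/27952;  first 7 digits = (1, 0, 0, 1, 9, 10, 0)

v_11(a) = 3 ≥ 1, so the series converges in ℤ_11 to 1/(1 − a) = 1/(1 − (-27951)) = 1/27952. Expand this rational in ℤ_11: compute digits iteratively via d_i = x_i mod 11, x_{i+1} = (x_i − d_i)/11. The first 7 digits are (1, 0, 0, 1, 9, 10, 0).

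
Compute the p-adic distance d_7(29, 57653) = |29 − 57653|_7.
d_7(29, 57653) = 1/2401

Step 1 — x − y = 29 − 57653 = -57624. Step 2 — v_7(-57624) = 4 (factor: -57624 = −(7^4 · 24); the sign does not affect v_p). Step 3 — |x − y|_7 = 7^{-4} = 1/2401.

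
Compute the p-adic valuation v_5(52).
v_5(52) = 0

v_5(n) is the largest exponent k such that 5^k divides n. Factor out: 52 = 5^0 · 52. (Sign doesn't affect v_p.) So v_5(52) = 0.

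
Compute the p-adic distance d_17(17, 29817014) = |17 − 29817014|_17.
d_17(17, 29817014) = 1/1419857

Step 1 — x − y = 17 − 29817014 = -29816997. Step 2 — v_17(-29816997) = 5 (factor: -29816997 = −(17^5 · 21); the sign does not affect v_p). Step 3 — |x − y|_17 = 17^{-5} = 1/1419857.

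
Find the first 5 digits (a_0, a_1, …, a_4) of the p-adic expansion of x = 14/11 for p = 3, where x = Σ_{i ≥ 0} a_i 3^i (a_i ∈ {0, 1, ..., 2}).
(a_0, …, a_4) = (1, 2, 1, 0, 2)

v_3(14/11) = 0 (numerator and denominator both coprime to 3), so x ∈ ℤ_3^×. Compute digits iteratively via a_i = x_i mod 3, x_{i+1} = (x_i − a_i)/3, with x_0 = x:
  x_0 = 14/11;  a_0 = 1;  x_1 = (x_0 − 1)/3 = 1/11
  x_1 = 1/11;  a_1 = 2;  x_2 = (x_1 − 2)/3 = -7/11
  x_2 = -7/11;  a_2 = 1;  x_3 = (x_2 − 1)/3 = -6/11
  x_3 = -6/11;  a_3 = 0;  x_4 = (x_3 − 0)/3 = -2/11
  x_4 = -2/11;  a_4 = 2;  x_5 = (x_4 − 2)/3 = -8/11
Digits: (1, 2, 1, 0, 2).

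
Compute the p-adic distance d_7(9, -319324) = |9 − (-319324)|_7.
d_7(9, -319324) = 1/16807

Step 1 — x − y = 9 − (-319324) = 319333. Step 2 — v_7(319333) = 5 (factor: 319333 = (7^5 · 19); the sign does not affect v_p). Step 3 — |x − y|_7 = 7^{-5} = 1/16807.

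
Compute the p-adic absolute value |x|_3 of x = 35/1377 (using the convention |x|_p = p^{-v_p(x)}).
|35/1377|_3 = 81

Step 1 — compute v_3(x) by factoring powers of 3 out of the numerator and denominator: v_3(35/1377) = -4. Step 2 — apply |x|_p = p^{-v_p(x)} = 3^{4} = 81.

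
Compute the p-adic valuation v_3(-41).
v_3(-41) = 0

v_3(n) is the largest exponent k such that 3^k divides n. Factor out: -41 = -3^0 · 41. (Sign doesn't affect v_p.) So v_3(-41) = 0.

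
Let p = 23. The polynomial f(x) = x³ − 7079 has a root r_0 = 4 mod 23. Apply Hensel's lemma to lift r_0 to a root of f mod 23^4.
r_3 = 15943 (mod 279841)

Hensel: r_{i+1} = r_i − f(r_i)/f′(r_i) mod 23^{i+2}, where f′(x) = 3x². Iterate:
  r_0 = 4 (mod 23)
  r_1 = 73 (mod 529)
  r_2 = 3776 (mod 12167)
  r_3 = 15943 (mod 279841)
Final: r = 15943 with f(r) ≡ 0 mod 23^4.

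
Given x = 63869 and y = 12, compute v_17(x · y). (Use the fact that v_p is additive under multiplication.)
v_17(766428) = 3

v_p(x) = 3 (factor: 63869 = 17^3 · 13); v_p(y) = 0 (factor: 12 = 17^0 · 12). Additivity: v_p(xy) = v_p(x) + v_p(y) = 3 + 0 = 3. (Direct check: xy = 766428 = 17^3 · (156).)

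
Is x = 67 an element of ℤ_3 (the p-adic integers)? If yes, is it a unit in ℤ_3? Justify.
x ∈ ℤ_3^× (unit); v_3(x) = 0

ℤ_3 = {x ∈ ℚ_3 : v_3(x) ≥ 0} and ℤ_3^× = {x ∈ ℤ_3 : v_3(x) = 0}. Here v_3(67) = v_3(num) − v_3(den) = 0; compare against these criteria.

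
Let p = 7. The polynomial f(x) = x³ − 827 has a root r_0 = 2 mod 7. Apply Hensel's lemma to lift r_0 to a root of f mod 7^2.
r_1 = 9 (mod 49)

Hensel: r_{i+1} = r_i − f(r_i)/f′(r_i) mod 7^{i+2}, where f′(x) = 3x². Iterate:
  r_0 = 2 (mod 7)
  r_1 = 9 (mod 49)
Final: r = 9 with f(r) ≡ 0 mod 7^2.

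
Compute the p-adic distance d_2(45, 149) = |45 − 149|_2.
d_2(45, 149) = 1/8

Step 1 — x − y = 45 − 149 = -104. Step 2 — v_2(-104) = 3 (factor: -104 = −(2^3 · 13); the sign does not affect v_p). Step 3 — |x − y|_2 = 2^{-3} = 1/8.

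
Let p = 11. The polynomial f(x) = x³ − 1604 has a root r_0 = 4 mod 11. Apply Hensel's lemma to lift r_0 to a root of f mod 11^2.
r_1 = 26 (mod 121)

Hensel: r_{i+1} = r_i − f(r_i)/f′(r_i) mod 11^{i+2}, where f′(x) = 3x². Iterate:
  r_0 = 4 (mod 11)
  r_1 = 26 (mod 121)
Final: r = 26 with f(r) ≡ 0 mod 11^2.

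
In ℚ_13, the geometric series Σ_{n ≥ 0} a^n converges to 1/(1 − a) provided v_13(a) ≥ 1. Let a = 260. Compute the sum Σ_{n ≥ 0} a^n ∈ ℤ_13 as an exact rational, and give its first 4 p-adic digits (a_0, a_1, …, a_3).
Σ a^n = 1/(1 − a) = -1/259;  first 4 digits = (1, 7, 11, 9)

v_13(a) = 1 ≥ 1, so the series converges in ℤ_13 to 1/(1 − a) = 1/(1 − 260) = -1/259. Expand this rational in ℤ_13: compute digits iteratively via d_i = x_i mod 13, x_{i+1} = (x_i − d_i)/13. The first 4 digits are (1, 7, 11, 9).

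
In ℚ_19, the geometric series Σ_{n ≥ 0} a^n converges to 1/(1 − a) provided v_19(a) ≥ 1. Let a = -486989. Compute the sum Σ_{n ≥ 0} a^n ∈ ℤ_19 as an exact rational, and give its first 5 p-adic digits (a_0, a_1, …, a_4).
Σ a^n = 1/(1 − a) = 1/486990;  first 5 digits = (1, 0, 0, 5, 15)

v_19(a) = 3 ≥ 1, so the series converges in ℤ_19 to 1/(1 − a) = 1/(1 − (-486989)) = 1/486990. Expand this rational in ℤ_19: compute digits iteratively via d_i = x_i mod 19, x_{i+1} = (x_i − d_i)/19. The first 5 digits are (1, 0, 0, 5, 15).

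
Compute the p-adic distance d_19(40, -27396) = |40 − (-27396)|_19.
d_19(40, -27396) = 1/6859

Step 1 — x − y = 40 − (-27396) = 27436. Step 2 — v_19(27436) = 3 (factor: 27436 = (19^3 · 4); the sign does not affect v_p). Step 3 — |x − y|_19 = 19^{-3} = 1/6859.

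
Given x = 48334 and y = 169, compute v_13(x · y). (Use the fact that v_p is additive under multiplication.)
v_13(8168446) = 5

v_p(x) = 3 (factor: 48334 = 13^3 · 22); v_p(y) = 2 (factor: 169 = 13^2 · 1). Additivity: v_p(xy) = v_p(x) + v_p(y) = 3 + 2 = 5. (Direct check: xy = 8168446 = 13^5 · (22).)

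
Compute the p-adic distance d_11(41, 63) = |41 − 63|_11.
d_11(41, 63) = 1/11

Step 1 — x − y = 41 − 63 = -22. Step 2 — v_11(-22) = 1 (factor: -22 = −(11^1 · 2); the sign does not affect v_p). Step 3 — |x − y|_11 = 11^{-1} = 1/11.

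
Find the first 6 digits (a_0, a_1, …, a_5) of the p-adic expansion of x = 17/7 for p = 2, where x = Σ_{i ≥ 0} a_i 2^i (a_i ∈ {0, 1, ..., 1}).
(a_0, …, a_5) = (1, 1, 1, 0, 0, 1)

v_2(17/7) = 0 (numerator and denominator both coprime to 2), so x ∈ ℤ_2^×. Compute digits iteratively via a_i = x_i mod 2, x_{i+1} = (x_i − a_i)/2, with x_0 = x:
  x_0 = 17/7;  a_0 = 1;  x_1 = (x_0 − 1)/2 = 5/7
  x_1 = 5/7;  a_1 = 1;  x_2 = (x_1 − 1)/2 = -1/7
  x_2 = -1/7;  a_2 = 1;  x_3 = (x_2 − 1)/2 = -4/7
  x_3 = -4/7;  a_3 = 0;  x_4 = (x_3 − 0)/2 = -2/7
  x_4 = -2/7;  a_4 = 0;  x_5 = (x_4 − 0)/2 = -1/7
  x_5 = -1/7;  a_5 = 1;  x_6 = (x_5 − 1)/2 = -4/7
Digits: (1, 1, 1, 0, 0, 1).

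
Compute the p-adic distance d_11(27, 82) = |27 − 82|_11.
d_11(27, 82) = 1/11

Step 1 — x − y = 27 − 82 = -55. Step 2 — v_11(-55) = 1 (factor: -55 = −(11^1 · 5); the sign does not affect v_p). Step 3 — |x − y|_11 = 11^{-1} = 1/11.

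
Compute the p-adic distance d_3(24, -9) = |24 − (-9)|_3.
d_3(24, -9) = 1/3

Step 1 — x − y = 24 − (-9) = 33. Step 2 — v_3(33) = 1 (factor: 33 = (3^1 · 11); the sign does not affect v_p). Step 3 — |x − y|_3 = 3^{-1} = 1/3.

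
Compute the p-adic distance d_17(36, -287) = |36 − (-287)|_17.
d_17(36, -287) = 1/17

Step 1 — x − y = 36 − (-287) = 323. Step 2 — v_17(323) = 1 (factor: 323 = (17^1 · 19); the sign does not affect v_p). Step 3 — |x − y|_17 = 17^{-1} = 1/17.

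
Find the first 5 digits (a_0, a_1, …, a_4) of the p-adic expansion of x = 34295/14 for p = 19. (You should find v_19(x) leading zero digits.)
(a_0, …, a_4) = (0, 0, 0, 18, 14)

v_19(34295/14) = 3, so a_0 = ... = a_2 = 0. Factor out: x = 19^3 · u with u = 5/14 a unit in ℤ_19. Expand u iteratively via a_{v+i} = u_i mod 19, u_{i+1} = (u_i − a_{v+i})/19:
  u_0 = 5/14;  a_3 = 18;  u_1 = (u_0 − 18)/19 = -13/14
  u_1 = -13/14;  a_4 = 14;  u_2 = (u_1 − 14)/19 = -11/14
Digits: (0, 0, 0, 18, 14).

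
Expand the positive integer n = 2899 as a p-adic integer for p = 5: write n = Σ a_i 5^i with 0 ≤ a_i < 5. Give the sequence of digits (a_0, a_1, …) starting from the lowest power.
(a_0, a_1, …) = (4, 4, 0, 3, 4)

Repeated division by 5 gives the digits low-to-high: 2899 = 4 + 4·5^1 + 3·5^3 + 4·5^4. Digit sequence: (4, 4, 0, 3, 4).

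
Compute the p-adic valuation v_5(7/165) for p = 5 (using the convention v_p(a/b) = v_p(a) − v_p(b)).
v_5(7/165) = -1

Factor powers of 5 from the numerator and denominator of the reduced fraction: 7 = 5^0 · 7 and 165 = 5^1 · 33. Apply v_p(a/b) = v_p(a) − v_p(b): v_5(7/165) = 0 − 1 = -1.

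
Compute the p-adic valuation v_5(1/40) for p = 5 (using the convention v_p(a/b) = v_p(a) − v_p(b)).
v_5(1/40) = -1

Factor powers of 5 from the numerator and denominator of the reduced fraction: 1 = 5^0 · 1 and 40 = 5^1 · 8. Apply v_p(a/b) = v_p(a) − v_p(b): v_5(1/40) = 0 − 1 = -1.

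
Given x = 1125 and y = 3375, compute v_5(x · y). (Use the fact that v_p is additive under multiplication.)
v_5(3796875) = 6

v_p(x) = 3 (factor: 1125 = 5^3 · 9); v_p(y) = 3 (factor: 3375 = 5^3 · 27). Additivity: v_p(xy) = v_p(x) + v_p(y) = 3 + 3 = 6. (Direct check: xy = 3796875 = 5^6 · (243).)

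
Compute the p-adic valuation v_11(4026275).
v_11(4026275) = 5

v_11(n) is the largest exponent k such that 11^k divides n. Factor out: 4026275 = 11^5 · 25. (Sign doesn't affect v_p.) So v_11(4026275) = 5.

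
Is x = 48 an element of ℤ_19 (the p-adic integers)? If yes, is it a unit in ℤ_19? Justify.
x ∈ ℤ_19^× (unit); v_19(x) = 0

ℤ_19 = {x ∈ ℚ_19 : v_19(x) ≥ 0} and ℤ_19^× = {x ∈ ℤ_19 : v_19(x) = 0}. Here v_19(48) = v_19(num) − v_19(den) = 0; compare against these criteria.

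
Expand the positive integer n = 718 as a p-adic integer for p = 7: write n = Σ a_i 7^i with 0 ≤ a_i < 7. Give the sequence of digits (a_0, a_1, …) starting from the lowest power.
(a_0, a_1, …) = (4, 4, 0, 2)

Repeated division by 7 gives the digits low-to-high: 718 = 4 + 4·7^1 + 2·7^3. Digit sequence: (4, 4, 0, 2).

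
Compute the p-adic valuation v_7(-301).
v_7(-301) = 1

v_7(n) is the largest exponent k such that 7^k divides n. Factor out: -301 = -7^1 · 43. (Sign doesn't affect v_p.) So v_7(-301) = 1.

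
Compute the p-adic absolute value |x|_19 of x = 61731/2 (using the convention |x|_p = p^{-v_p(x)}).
|61731/2|_19 = 1/6859

Step 1 — compute v_19(x) by factoring powers of 19 out of the numerator and denominator: v_19(61731/2) = 3. Step 2 — apply |x|_p = p^{-v_p(x)} = 19^{-3} = 1/6859.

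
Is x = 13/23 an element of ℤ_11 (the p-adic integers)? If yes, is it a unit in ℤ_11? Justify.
x ∈ ℤ_11^× (unit); v_11(x) = 0

ℤ_11 = {x ∈ ℚ_11 : v_11(x) ≥ 0} and ℤ_11^× = {x ∈ ℤ_11 : v_11(x) = 0}. Here v_11(13/23) = v_11(num) − v_11(den) = 0; compare against these criteria.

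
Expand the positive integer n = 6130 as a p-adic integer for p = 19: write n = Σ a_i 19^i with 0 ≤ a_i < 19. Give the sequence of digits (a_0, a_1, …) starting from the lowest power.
(a_0, a_1, …) = (12, 18, 16)

Repeated division by 19 gives the digits low-to-high: 6130 = 12 + 18·19^1 + 16·19^2. Digit sequence: (12, 18, 16).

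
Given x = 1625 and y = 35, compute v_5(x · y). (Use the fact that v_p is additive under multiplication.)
v_5(56875) = 4

v_p(x) = 3 (factor: 1625 = 5^3 · 13); v_p(y) = 1 (factor: 35 = 5^1 · 7). Additivity: v_p(xy) = v_p(x) + v_p(y) = 3 + 1 = 4. (Direct check: xy = 56875 = 5^4 · (91).)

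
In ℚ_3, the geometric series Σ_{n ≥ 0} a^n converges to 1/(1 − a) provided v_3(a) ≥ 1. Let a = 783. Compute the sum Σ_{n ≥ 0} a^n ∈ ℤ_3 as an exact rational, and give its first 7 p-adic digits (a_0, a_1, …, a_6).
Σ a^n = 1/(1 − a) = -1/782;  first 7 digits = (1, 0, 0, 2, 0, 0, 2)

v_3(a) = 3 ≥ 1, so the series converges in ℤ_3 to 1/(1 − a) = 1/(1 − 783) = -1/782. Expand this rational in ℤ_3: compute digits iteratively via d_i = x_i mod 3, x_{i+1} = (x_i − d_i)/3. The first 7 digits are (1, 0, 0, 2, 0, 0, 2).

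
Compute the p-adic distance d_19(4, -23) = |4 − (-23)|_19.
d_19(4, -23) = 1

Step 1 — x − y = 4 − (-23) = 27. Step 2 — v_19(27) = 0 (factor: 27 = (19^0 · 27); the sign does not affect v_p). Step 3 — |x − y|_19 = 19^{0} = 1.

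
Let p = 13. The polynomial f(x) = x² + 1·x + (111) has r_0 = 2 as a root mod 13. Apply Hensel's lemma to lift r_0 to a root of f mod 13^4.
r_3 = 4474 (mod 28561)

Hensel: r_{i+1} = r_i − f(r_i)·(f′(r_i))^{-1} mod 13^{i+2}, f′(x) = 2x + 1. Iterate:
  r_0 = 2 (mod 13)
  r_1 = 80 (mod 169)
  r_2 = 80 (mod 2197)
  r_3 = 4474 (mod 28561)
Final: r = 4474 satisfies f(r) ≡ 0 mod 13^4.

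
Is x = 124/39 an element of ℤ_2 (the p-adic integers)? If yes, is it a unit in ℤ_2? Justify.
x ∈ ℤ_2 but not a unit; v_2(x) = 2 > 0

ℤ_2 = {x ∈ ℚ_2 : v_2(x) ≥ 0} and ℤ_2^× = {x ∈ ℤ_2 : v_2(x) = 0}. Here v_2(124/39) = v_2(num) − v_2(den) = 2; compare against these criteria.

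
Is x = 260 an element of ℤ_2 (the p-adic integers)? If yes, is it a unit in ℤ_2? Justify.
x ∈ ℤ_2 but not a unit; v_2(x) = 2 > 0

ℤ_2 = {x ∈ ℚ_2 : v_2(x) ≥ 0} and ℤ_2^× = {x ∈ ℤ_2 : v_2(x) = 0}. Here v_2(260) = v_2(num) − v_2(den) = 2; compare against these criteria.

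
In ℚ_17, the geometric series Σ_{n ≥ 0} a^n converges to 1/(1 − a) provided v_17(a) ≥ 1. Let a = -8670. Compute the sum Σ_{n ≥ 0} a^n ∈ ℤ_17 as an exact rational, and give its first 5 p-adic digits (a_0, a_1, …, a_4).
Σ a^n = 1/(1 − a) = 1/8671;  first 5 digits = (1, 0, 4, 15, 15)

v_17(a) = 2 ≥ 1, so the series converges in ℤ_17 to 1/(1 − a) = 1/(1 − (-8670)) = 1/8671. Expand this rational in ℤ_17: compute digits iteratively via d_i = x_i mod 17, x_{i+1} = (x_i − d_i)/17. The first 5 digits are (1, 0, 4, 15, 15).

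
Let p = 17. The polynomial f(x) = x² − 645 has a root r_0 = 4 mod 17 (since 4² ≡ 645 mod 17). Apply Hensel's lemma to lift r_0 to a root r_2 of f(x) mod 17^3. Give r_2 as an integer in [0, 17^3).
r_2 = 3081 (mod 4913)

Hensel's recurrence: r_{i+1} = r_i − f(r_i)·(f′(r_i))^{-1} mod 17^{i+2}, with f′(x) = 2x. Iterate:
  r_0 = 4 (mod 17)
  r_1 = 191 (mod 289)
  r_2 = 3081 (mod 4913)
Final: r_2 = 3081, and one checks f(r_2) ≡ 0 mod 17^3.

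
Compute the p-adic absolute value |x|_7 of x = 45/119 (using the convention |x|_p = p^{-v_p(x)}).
|45/119|_7 = 7

Step 1 — compute v_7(x) by factoring powers of 7 out of the numerator and denominator: v_7(45/119) = -1. Step 2 — apply |x|_p = p^{-v_p(x)} = 7^{1} = 7.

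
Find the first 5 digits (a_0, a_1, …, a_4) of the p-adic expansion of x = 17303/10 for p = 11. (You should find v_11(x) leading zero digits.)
(a_0, …, a_4) = (0, 0, 0, 9, 7)

v_11(17303/10) = 3, so a_0 = ... = a_2 = 0. Factor out: x = 11^3 · u with u = 13/10 a unit in ℤ_11. Expand u iteratively via a_{v+i} = u_i mod 11, u_{i+1} = (u_i − a_{v+i})/11:
  u_0 = 13/10;  a_3 = 9;  u_1 = (u_0 − 9)/11 = -7/10
  u_1 = -7/10;  a_4 = 7;  u_2 = (u_1 − 7)/11 = -7/10
Digits: (0, 0, 0, 9, 7).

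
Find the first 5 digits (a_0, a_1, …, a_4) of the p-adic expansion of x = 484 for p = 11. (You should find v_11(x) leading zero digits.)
(a_0, …, a_4) = (0, 0, 4, 0, 0)

v_11(484) = 2, so a_0 = ... = a_1 = 0. Factor out: x = 11^2 · u with u = 4 a unit in ℤ_11. Expand u iteratively via a_{v+i} = u_i mod 11, u_{i+1} = (u_i − a_{v+i})/11:
  u_0 = 4;  a_2 = 4;  u_1 = (u_0 − 4)/11 = 0
  u_1 = 0;  a_3 = 0;  u_2 = (u_1 − 0)/11 = 0
  u_2 = 0;  a_4 = 0;  u_3 = (u_2 − 0)/11 = 0
Digits: (0, 0, 4, 0, 0).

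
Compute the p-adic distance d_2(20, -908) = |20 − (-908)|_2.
d_2(20, -908) = 1/32

Step 1 — x − y = 20 − (-908) = 928. Step 2 — v_2(928) = 5 (factor: 928 = (2^5 · 29); the sign does not affect v_p). Step 3 — |x − y|_2 = 2^{-5} = 1/32.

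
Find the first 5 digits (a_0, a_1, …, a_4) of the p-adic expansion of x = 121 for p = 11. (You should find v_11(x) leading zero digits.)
(a_0, …, a_4) = (0, 0, 1, 0, 0)

v_11(121) = 2, so a_0 = ... = a_1 = 0. Factor out: x = 11^2 · u with u = 1 a unit in ℤ_11. Expand u iteratively via a_{v+i} = u_i mod 11, u_{i+1} = (u_i − a_{v+i})/11:
  u_0 = 1;  a_2 = 1;  u_1 = (u_0 − 1)/11 = 0
  u_1 = 0;  a_3 = 0;  u_2 = (u_1 − 0)/11 = 0
  u_2 = 0;  a_4 = 0;  u_3 = (u_2 − 0)/11 = 0
Digits: (0, 0, 1, 0, 0).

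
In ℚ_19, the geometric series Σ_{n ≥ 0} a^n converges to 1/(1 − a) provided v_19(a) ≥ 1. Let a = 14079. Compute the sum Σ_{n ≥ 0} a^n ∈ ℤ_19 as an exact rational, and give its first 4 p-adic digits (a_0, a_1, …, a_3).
Σ a^n = 1/(1 − a) = -1/14078;  first 4 digits = (1, 0, 1, 2)

v_19(a) = 2 ≥ 1, so the series converges in ℤ_19 to 1/(1 − a) = 1/(1 − 14079) = -1/14078. Expand this rational in ℤ_19: compute digits iteratively via d_i = x_i mod 19, x_{i+1} = (x_i − d_i)/19. The first 4 digits are (1, 0, 1, 2).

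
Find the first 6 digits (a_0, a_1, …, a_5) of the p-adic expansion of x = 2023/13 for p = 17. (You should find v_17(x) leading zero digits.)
(a_0, …, a_5) = (0, 0, 11, 2, 9, 6)

v_17(2023/13) = 2, so a_0 = ... = a_1 = 0. Factor out: x = 17^2 · u with u = 7/13 a unit in ℤ_17. Expand u iteratively via a_{v+i} = u_i mod 17, u_{i+1} = (u_i − a_{v+i})/17:
  u_0 = 7/13;  a_2 = 11;  u_1 = (u_0 − 11)/17 = -8/13
  u_1 = -8/13;  a_3 = 2;  u_2 = (u_1 − 2)/17 = -2/13
  u_2 = -2/13;  a_4 = 9;  u_3 = (u_2 − 9)/17 = -7/13
  u_3 = -7/13;  a_5 = 6;  u_4 = (u_3 − 6)/17 = -5/13
Digits: (0, 0, 11, 2, 9, 6).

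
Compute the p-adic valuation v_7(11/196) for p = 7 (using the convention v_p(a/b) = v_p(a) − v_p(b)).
v_7(11/196) = -2

Factor powers of 7 from the numerator and denominator of the reduced fraction: 11 = 7^0 · 11 and 196 = 7^2 · 4. Apply v_p(a/b) = v_p(a) − v_p(b): v_7(11/196) = 0 − 2 = -2.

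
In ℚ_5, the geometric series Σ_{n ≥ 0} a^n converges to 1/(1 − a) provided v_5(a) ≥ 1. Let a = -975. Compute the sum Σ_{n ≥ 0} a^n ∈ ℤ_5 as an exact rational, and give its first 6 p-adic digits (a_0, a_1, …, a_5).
Σ a^n = 1/(1 − a) = 1/976;  first 6 digits = (1, 0, 1, 2, 4, 3)

v_5(a) = 2 ≥ 1, so the series converges in ℤ_5 to 1/(1 − a) = 1/(1 − (-975)) = 1/976. Expand this rational in ℤ_5: compute digits iteratively via d_i = x_i mod 5, x_{i+1} = (x_i − d_i)/5. The first 6 digits are (1, 0, 1, 2, 4, 3).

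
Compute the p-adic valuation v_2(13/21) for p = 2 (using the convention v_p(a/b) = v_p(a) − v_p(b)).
v_2(13/21) = 0

Factor powers of 2 from the numerator and denominator of the reduced fraction: 13 = 2^0 · 13 and 21 = 2^0 · 21. Apply v_p(a/b) = v_p(a) − v_p(b): v_2(13/21) = 0 − 0 = 0.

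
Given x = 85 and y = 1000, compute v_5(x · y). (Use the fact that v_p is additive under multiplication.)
v_5(85000) = 4

v_p(x) = 1 (factor: 85 = 5^1 · 17); v_p(y) = 3 (factor: 1000 = 5^3 · 8). Additivity: v_p(xy) = v_p(x) + v_p(y) = 1 + 3 = 4. (Direct check: xy = 85000 = 5^4 · (136).)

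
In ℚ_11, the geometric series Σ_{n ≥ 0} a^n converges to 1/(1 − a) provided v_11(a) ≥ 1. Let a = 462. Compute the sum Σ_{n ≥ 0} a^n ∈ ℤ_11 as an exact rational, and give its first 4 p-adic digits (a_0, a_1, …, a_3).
Σ a^n = 1/(1 − a) = -1/461;  first 4 digits = (1, 9, 7, 9)

v_11(a) = 1 ≥ 1, so the series converges in ℤ_11 to 1/(1 − a) = 1/(1 − 462) = -1/461. Expand this rational in ℤ_11: compute digits iteratively via d_i = x_i mod 11, x_{i+1} = (x_i − d_i)/11. The first 4 digits are (1, 9, 7, 9).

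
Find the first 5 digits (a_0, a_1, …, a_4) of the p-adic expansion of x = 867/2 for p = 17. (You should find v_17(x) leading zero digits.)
(a_0, …, a_4) = (0, 0, 10, 8, 8)

v_17(867/2) = 2, so a_0 = ... = a_1 = 0. Factor out: x = 17^2 · u with u = 3/2 a unit in ℤ_17. Expand u iteratively via a_{v+i} = u_i mod 17, u_{i+1} = (u_i − a_{v+i})/17:
  u_0 = 3/2;  a_2 = 10;  u_1 = (u_0 − 10)/17 = -1/2
  u_1 = -1/2;  a_3 = 8;  u_2 = (u_1 − 8)/17 = -1/2
  u_2 = -1/2;  a_4 = 8;  u_3 = (u_2 − 8)/17 = -1/2
Digits: (0, 0, 10, 8, 8).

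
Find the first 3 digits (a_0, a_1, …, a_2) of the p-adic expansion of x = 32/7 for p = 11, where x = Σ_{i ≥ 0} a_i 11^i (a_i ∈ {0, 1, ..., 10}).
(a_0, …, a_2) = (3, 8, 4)

v_11(32/7) = 0 (numerator and denominator both coprime to 11), so x ∈ ℤ_11^×. Compute digits iteratively via a_i = x_i mod 11, x_{i+1} = (x_i − a_i)/11, with x_0 = x:
  x_0 = 32/7;  a_0 = 3;  x_1 = (x_0 − 3)/11 = 1/7
  x_1 = 1/7;  a_1 = 8;  x_2 = (x_1 − 8)/11 = -5/7
  x_2 = -5/7;  a_2 = 4;  x_3 = (x_2 − 4)/11 = -3/7
Digits: (3, 8, 4).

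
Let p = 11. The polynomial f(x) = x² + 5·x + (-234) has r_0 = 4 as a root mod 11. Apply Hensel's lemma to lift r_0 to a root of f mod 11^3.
r_2 = 1313 (mod 1331)

Hensel: r_{i+1} = r_i − f(r_i)·(f′(r_i))^{-1} mod 11^{i+2}, f′(x) = 2x + 5. Iterate:
  r_0 = 4 (mod 11)
  r_1 = 103 (mod 121)
  r_2 = 1313 (mod 1331)
Final: r = 1313 satisfies f(r) ≡ 0 mod 11^3.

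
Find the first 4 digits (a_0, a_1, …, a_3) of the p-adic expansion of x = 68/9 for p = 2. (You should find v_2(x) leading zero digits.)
(a_0, …, a_3) = (0, 0, 1, 0)

v_2(68/9) = 2, so a_0 = ... = a_1 = 0. Factor out: x = 2^2 · u with u = 17/9 a unit in ℤ_2. Expand u iteratively via a_{v+i} = u_i mod 2, u_{i+1} = (u_i − a_{v+i})/2:
  u_0 = 17/9;  a_2 = 1;  u_1 = (u_0 − 1)/2 = 4/9
  u_1 = 4/9;  a_3 = 0;  u_2 = (u_1 − 0)/2 = 2/9
Digits: (0, 0, 1, 0).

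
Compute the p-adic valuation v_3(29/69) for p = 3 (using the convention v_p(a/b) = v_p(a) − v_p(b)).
v_3(29/69) = -1

Factor powers of 3 from the numerator and denominator of the reduced fraction: 29 = 3^0 · 29 and 69 = 3^1 · 23. Apply v_p(a/b) = v_p(a) − v_p(b): v_3(29/69) = 0 − 1 = -1.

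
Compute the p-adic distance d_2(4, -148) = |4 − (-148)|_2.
d_2(4, -148) = 1/8

Step 1 — x − y = 4 − (-148) = 152. Step 2 — v_2(152) = 3 (factor: 152 = (2^3 · 19); the sign does not affect v_p). Step 3 — |x − y|_2 = 2^{-3} = 1/8.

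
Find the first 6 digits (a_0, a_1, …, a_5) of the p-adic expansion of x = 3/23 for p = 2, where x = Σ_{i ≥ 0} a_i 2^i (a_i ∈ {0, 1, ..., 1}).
(a_0, …, a_5) = (1, 0, 1, 0, 1, 1)

v_2(3/23) = 0 (numerator and denominator both coprime to 2), so x ∈ ℤ_2^×. Compute digits iteratively via a_i = x_i mod 2, x_{i+1} = (x_i − a_i)/2, with x_0 = x:
  x_0 = 3/23;  a_0 = 1;  x_1 = (x_0 − 1)/2 = -10/23
  x_1 = -10/23;  a_1 = 0;  x_2 = (x_1 − 0)/2 = -5/23
  x_2 = -5/23;  a_2 = 1;  x_3 = (x_2 − 1)/2 = -14/23
  x_3 = -14/23;  a_3 = 0;  x_4 = (x_3 − 0)/2 = -7/23
  x_4 = -7/23;  a_4 = 1;  x_5 = (x_4 − 1)/2 = -15/23
  x_5 = -15/23;  a_5 = 1;  x_6 = (x_5 − 1)/2 = -19/23
Digits: (1, 0, 1, 0, 1, 1).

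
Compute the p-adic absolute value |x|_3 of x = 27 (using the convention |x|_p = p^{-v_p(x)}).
|27|_3 = 1/27

Step 1 — compute v_3(x) by factoring powers of 3 out of the numerator and denominator: v_3(27) = 3. Step 2 — apply |x|_p = p^{-v_p(x)} = 3^{-3} = 1/27.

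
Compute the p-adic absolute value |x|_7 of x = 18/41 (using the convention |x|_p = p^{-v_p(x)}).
|18/41|_7 = 1

Step 1 — compute v_7(x) by factoring powers of 7 out of the numerator and denominator: v_7(18/41) = 0. Step 2 — apply |x|_p = p^{-v_p(x)} = 7^{0} = 1.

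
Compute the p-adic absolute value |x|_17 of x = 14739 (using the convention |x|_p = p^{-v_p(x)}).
|14739|_17 = 1/4913

Step 1 — compute v_17(x) by factoring powers of 17 out of the numerator and denominator: v_17(14739) = 3. Step 2 — apply |x|_p = p^{-v_p(x)} = 17^{-3} = 1/4913.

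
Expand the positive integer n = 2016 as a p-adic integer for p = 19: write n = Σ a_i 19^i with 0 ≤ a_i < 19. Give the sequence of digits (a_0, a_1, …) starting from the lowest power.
(a_0, a_1, …) = (2, 11, 5)

Repeated division by 19 gives the digits low-to-high: 2016 = 2 + 11·19^1 + 5·19^2. Digit sequence: (2, 11, 5).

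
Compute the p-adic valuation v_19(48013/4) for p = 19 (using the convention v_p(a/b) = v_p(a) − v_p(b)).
v_19(48013/4) = 3

Factor powers of 19 from the numerator and denominator of the reduced fraction: 48013 = 19^3 · 7 and 4 = 19^0 · 4. Apply v_p(a/b) = v_p(a) − v_p(b): v_19(48013/4) = 3 − 0 = 3.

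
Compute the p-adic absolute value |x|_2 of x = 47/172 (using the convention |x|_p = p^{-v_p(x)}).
|47/172|_2 = 4

Step 1 — compute v_2(x) by factoring powers of 2 out of the numerator and denominator: v_2(47/172) = -2. Step 2 — apply |x|_p = p^{-v_p(x)} = 2^{2} = 4.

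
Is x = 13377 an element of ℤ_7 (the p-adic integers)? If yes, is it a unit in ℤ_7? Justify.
x ∈ ℤ_7 but not a unit; v_7(x) = 3 > 0

ℤ_7 = {x ∈ ℚ_7 : v_7(x) ≥ 0} and ℤ_7^× = {x ∈ ℤ_7 : v_7(x) = 0}. Here v_7(13377) = v_7(num) − v_7(den) = 3; compare against these criteria.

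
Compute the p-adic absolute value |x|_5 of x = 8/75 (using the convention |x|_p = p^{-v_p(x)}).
|8/75|_5 = 25

Step 1 — compute v_5(x) by factoring powers of 5 out of the numerator and denominator: v_5(8/75) = -2. Step 2 — apply |x|_p = p^{-v_p(x)} = 5^{2} = 25.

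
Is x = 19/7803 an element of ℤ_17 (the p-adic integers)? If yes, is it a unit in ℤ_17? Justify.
x ∉ ℤ_17 (v_17(x) = -2 < 0)

ℤ_17 = {x ∈ ℚ_17 : v_17(x) ≥ 0} and ℤ_17^× = {x ∈ ℤ_17 : v_17(x) = 0}. Here v_17(19/7803) = v_17(num) − v_17(den) = -2; compare against these criteria.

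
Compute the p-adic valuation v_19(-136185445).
v_19(-136185445) = 5

v_19(n) is the largest exponent k such that 19^k divides n. Factor out: -136185445 = -19^5 · 55. (Sign doesn't affect v_p.) So v_19(-136185445) = 5.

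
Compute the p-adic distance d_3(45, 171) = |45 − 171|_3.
d_3(45, 171) = 1/9

Step 1 — x − y = 45 − 171 = -126. Step 2 — v_3(-126) = 2 (factor: -126 = −(3^2 · 14); the sign does not affect v_p). Step 3 — |x − y|_3 = 3^{-2} = 1/9.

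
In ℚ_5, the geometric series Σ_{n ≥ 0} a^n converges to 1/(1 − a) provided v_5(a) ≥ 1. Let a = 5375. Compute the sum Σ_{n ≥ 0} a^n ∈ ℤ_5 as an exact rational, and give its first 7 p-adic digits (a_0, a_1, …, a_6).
Σ a^n = 1/(1 − a) = -1/5374;  first 7 digits = (1, 0, 0, 3, 3, 1, 4)

v_5(a) = 3 ≥ 1, so the series converges in ℤ_5 to 1/(1 − a) = 1/(1 − 5375) = -1/5374. Expand this rational in ℤ_5: compute digits iteratively via d_i = x_i mod 5, x_{i+1} = (x_i − d_i)/5. The first 7 digits are (1, 0, 0, 3, 3, 1, 4).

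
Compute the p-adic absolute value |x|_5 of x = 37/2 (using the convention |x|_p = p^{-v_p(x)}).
|37/2|_5 = 1

Step 1 — compute v_5(x) by factoring powers of 5 out of the numerator and denominator: v_5(37/2) = 0. Step 2 — apply |x|_p = p^{-v_p(x)} = 5^{0} = 1.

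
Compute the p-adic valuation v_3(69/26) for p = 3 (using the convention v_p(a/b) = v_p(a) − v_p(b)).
v_3(69/26) = 1

Factor powers of 3 from the numerator and denominator of the reduced fraction: 69 = 3^1 · 23 and 26 = 3^0 · 26. Apply v_p(a/b) = v_p(a) − v_p(b): v_3(69/26) = 1 − 0 = 1.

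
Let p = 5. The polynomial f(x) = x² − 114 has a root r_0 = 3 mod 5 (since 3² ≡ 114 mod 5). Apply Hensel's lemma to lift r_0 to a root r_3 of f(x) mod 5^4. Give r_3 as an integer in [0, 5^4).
r_3 = 558 (mod 625)

Hensel's recurrence: r_{i+1} = r_i − f(r_i)·(f′(r_i))^{-1} mod 5^{i+2}, with f′(x) = 2x. Iterate:
  r_0 = 3 (mod 5)
  r_1 = 8 (mod 25)
  r_2 = 58 (mod 125)
  r_3 = 558 (mod 625)
Final: r_3 = 558, and one checks f(r_3) ≡ 0 mod 5^4.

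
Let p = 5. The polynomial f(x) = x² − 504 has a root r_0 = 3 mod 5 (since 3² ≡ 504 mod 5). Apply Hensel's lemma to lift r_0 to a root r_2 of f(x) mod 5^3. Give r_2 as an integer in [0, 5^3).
r_2 = 123 (mod 125)

Hensel's recurrence: r_{i+1} = r_i − f(r_i)·(f′(r_i))^{-1} mod 5^{i+2}, with f′(x) = 2x. Iterate:
  r_0 = 3 (mod 5)
  r_1 = 23 (mod 25)
  r_2 = 123 (mod 125)
Final: r_2 = 123, and one checks f(r_2) ≡ 0 mod 5^3.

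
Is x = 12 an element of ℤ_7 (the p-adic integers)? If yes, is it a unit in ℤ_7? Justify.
x ∈ ℤ_7^× (unit); v_7(x) = 0

ℤ_7 = {x ∈ ℚ_7 : v_7(x) ≥ 0} and ℤ_7^× = {x ∈ ℤ_7 : v_7(x) = 0}. Here v_7(12) = v_7(num) − v_7(den) = 0; compare against these criteria.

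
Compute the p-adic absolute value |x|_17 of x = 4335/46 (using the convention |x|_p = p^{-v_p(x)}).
|4335/46|_17 = 1/289

Step 1 — compute v_17(x) by factoring powers of 17 out of the numerator and denominator: v_17(4335/46) = 2. Step 2 — apply |x|_p = p^{-v_p(x)} = 17^{-2} = 1/289.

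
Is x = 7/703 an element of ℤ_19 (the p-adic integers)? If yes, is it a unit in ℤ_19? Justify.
x ∉ ℤ_19 (v_19(x) = -1 < 0)

ℤ_19 = {x ∈ ℚ_19 : v_19(x) ≥ 0} and ℤ_19^× = {x ∈ ℤ_19 : v_19(x) = 0}. Here v_19(7/703) = v_19(num) − v_19(den) = -1; compare against these criteria.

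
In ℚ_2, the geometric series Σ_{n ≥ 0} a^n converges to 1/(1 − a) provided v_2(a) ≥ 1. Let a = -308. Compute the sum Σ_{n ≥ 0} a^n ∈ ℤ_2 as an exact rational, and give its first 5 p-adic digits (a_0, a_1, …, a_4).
Σ a^n = 1/(1 − a) = 1/309;  first 5 digits = (1, 0, 1, 1, 1)

v_2(a) = 2 ≥ 1, so the series converges in ℤ_2 to 1/(1 − a) = 1/(1 − (-308)) = 1/309. Expand this rational in ℤ_2: compute digits iteratively via d_i = x_i mod 2, x_{i+1} = (x_i − d_i)/2. The first 5 digits are (1, 0, 1, 1, 1).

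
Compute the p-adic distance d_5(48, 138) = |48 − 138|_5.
d_5(48, 138) = 1/5

Step 1 — x − y = 48 − 138 = -90. Step 2 — v_5(-90) = 1 (factor: -90 = −(5^1 · 18); the sign does not affect v_p). Step 3 — |x − y|_5 = 5^{-1} = 1/5.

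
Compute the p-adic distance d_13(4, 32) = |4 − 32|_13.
d_13(4, 32) = 1

Step 1 — x − y = 4 − 32 = -28. Step 2 — v_13(-28) = 0 (factor: -28 = −(13^0 · 28); the sign does not affect v_p). Step 3 — |x − y|_13 = 13^{0} = 1.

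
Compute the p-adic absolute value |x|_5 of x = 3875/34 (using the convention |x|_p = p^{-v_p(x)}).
|3875/34|_5 = 1/125

Step 1 — compute v_5(x) by factoring powers of 5 out of the numerator and denominator: v_5(3875/34) = 3. Step 2 — apply |x|_p = p^{-v_p(x)} = 5^{-3} = 1/125.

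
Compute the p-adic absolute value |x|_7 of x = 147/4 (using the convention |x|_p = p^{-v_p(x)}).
|147/4|_7 = 1/49

Step 1 — compute v_7(x) by factoring powers of 7 out of the numerator and denominator: v_7(147/4) = 2. Step 2 — apply |x|_p = p^{-v_p(x)} = 7^{-2} = 1/49.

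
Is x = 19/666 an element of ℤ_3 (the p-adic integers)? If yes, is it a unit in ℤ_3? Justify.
x ∉ ℤ_3 (v_3(x) = -2 < 0)

ℤ_3 = {x ∈ ℚ_3 : v_3(x) ≥ 0} and ℤ_3^× = {x ∈ ℤ_3 : v_3(x) = 0}. Here v_3(19/666) = v_3(num) − v_3(den) = -2; compare against these criteria.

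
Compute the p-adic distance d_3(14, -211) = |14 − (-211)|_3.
d_3(14, -211) = 1/9

Step 1 — x − y = 14 − (-211) = 225. Step 2 — v_3(225) = 2 (factor: 225 = (3^2 · 25); the sign does not affect v_p). Step 3 — |x − y|_3 = 3^{-2} = 1/9.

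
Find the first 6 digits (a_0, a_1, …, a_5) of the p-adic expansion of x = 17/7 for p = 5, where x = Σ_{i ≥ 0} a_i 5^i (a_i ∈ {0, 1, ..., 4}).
(a_0, …, a_5) = (1, 1, 2, 1, 4, 2)

v_5(17/7) = 0 (numerator and denominator both coprime to 5), so x ∈ ℤ_5^×. Compute digits iteratively via a_i = x_i mod 5, x_{i+1} = (x_i − a_i)/5, with x_0 = x:
  x_0 = 17/7;  a_0 = 1;  x_1 = (x_0 − 1)/5 = 2/7
  x_1 = 2/7;  a_1 = 1;  x_2 = (x_1 − 1)/5 = -1/7
  x_2 = -1/7;  a_2 = 2;  x_3 = (x_2 − 2)/5 = -3/7
  x_3 = -3/7;  a_3 = 1;  x_4 = (x_3 − 1)/5 = -2/7
  x_4 = -2/7;  a_4 = 4;  x_5 = (x_4 − 4)/5 = -6/7
  x_5 = -6/7;  a_5 = 2;  x_6 = (x_5 − 2)/5 = -4/7
Digits: (1, 1, 2, 1, 4, 2).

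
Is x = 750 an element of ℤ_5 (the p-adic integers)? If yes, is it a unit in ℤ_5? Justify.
x ∈ ℤ_5 but not a unit; v_5(x) = 3 > 0

ℤ_5 = {x ∈ ℚ_5 : v_5(x) ≥ 0} and ℤ_5^× = {x ∈ ℤ_5 : v_5(x) = 0}. Here v_5(750) = v_5(num) − v_5(den) = 3; compare against these criteria.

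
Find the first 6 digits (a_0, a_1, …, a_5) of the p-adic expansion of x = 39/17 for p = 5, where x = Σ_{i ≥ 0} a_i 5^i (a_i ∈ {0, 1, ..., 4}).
(a_0, …, a_5) = (2, 3, 0, 4, 3, 1)

v_5(39/17) = 0 (numerator and denominator both coprime to 5), so x ∈ ℤ_5^×. Compute digits iteratively via a_i = x_i mod 5, x_{i+1} = (x_i − a_i)/5, with x_0 = x:
  x_0 = 39/17;  a_0 = 2;  x_1 = (x_0 − 2)/5 = 1/17
  x_1 = 1/17;  a_1 = 3;  x_2 = (x_1 − 3)/5 = -10/17
  x_2 = -10/17;  a_2 = 0;  x_3 = (x_2 − 0)/5 = -2/17
  x_3 = -2/17;  a_3 = 4;  x_4 = (x_3 − 4)/5 = -14/17
  x_4 = -14/17;  a_4 = 3;  x_5 = (x_4 − 3)/5 = -13/17
  x_5 = -13/17;  a_5 = 1;  x_6 = (x_5 − 1)/5 = -6/17
Digits: (2, 3, 0, 4, 3, 1).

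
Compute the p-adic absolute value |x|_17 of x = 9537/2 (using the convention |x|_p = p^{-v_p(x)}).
|9537/2|_17 = 1/289

Step 1 — compute v_17(x) by factoring powers of 17 out of the numerator and denominator: v_17(9537/2) = 2. Step 2 — apply |x|_p = p^{-v_p(x)} = 17^{-2} = 1/289.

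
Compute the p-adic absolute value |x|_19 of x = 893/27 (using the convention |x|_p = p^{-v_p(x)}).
|893/27|_19 = 1/19

Step 1 — compute v_19(x) by factoring powers of 19 out of the numerator and denominator: v_19(893/27) = 1. Step 2 — apply |x|_p = p^{-v_p(x)} = 19^{-1} = 1/19.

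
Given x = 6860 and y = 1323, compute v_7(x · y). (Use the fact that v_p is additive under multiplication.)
v_7(9075780) = 5

v_p(x) = 3 (factor: 6860 = 7^3 · 20); v_p(y) = 2 (factor: 1323 = 7^2 · 27). Additivity: v_p(xy) = v_p(x) + v_p(y) = 3 + 2 = 5. (Direct check: xy = 9075780 = 7^5 · (540).)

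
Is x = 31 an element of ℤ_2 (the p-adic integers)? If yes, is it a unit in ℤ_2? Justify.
x ∈ ℤ_2^× (unit); v_2(x) = 0

ℤ_2 = {x ∈ ℚ_2 : v_2(x) ≥ 0} and ℤ_2^× = {x ∈ ℤ_2 : v_2(x) = 0}. Here v_2(31) = v_2(num) − v_2(den) = 0; compare against these criteria.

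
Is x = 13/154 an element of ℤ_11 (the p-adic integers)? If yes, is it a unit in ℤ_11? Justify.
x ∉ ℤ_11 (v_11(x) = -1 < 0)

ℤ_11 = {x ∈ ℚ_11 : v_11(x) ≥ 0} and ℤ_11^× = {x ∈ ℤ_11 : v_11(x) = 0}. Here v_11(13/154) = v_11(num) − v_11(den) = -1; compare against these criteria.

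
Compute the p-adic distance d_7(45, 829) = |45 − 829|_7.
d_7(45, 829) = 1/49

Step 1 — x − y = 45 − 829 = -784. Step 2 — v_7(-784) = 2 (factor: -784 = −(7^2 · 16); the sign does not affect v_p). Step 3 — |x − y|_7 = 7^{-2} = 1/49.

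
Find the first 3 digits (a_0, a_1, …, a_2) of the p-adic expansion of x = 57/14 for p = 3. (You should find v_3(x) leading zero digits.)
(a_0, …, a_2) = (0, 2, 0)

v_3(57/14) = 1, so a_0 = ... = a_0 = 0. Factor out: x = 3^1 · u with u = 19/14 a unit in ℤ_3. Expand u iteratively via a_{v+i} = u_i mod 3, u_{i+1} = (u_i − a_{v+i})/3:
  u_0 = 19/14;  a_1 = 2;  u_1 = (u_0 − 2)/3 = -3/14
  u_1 = -3/14;  a_2 = 0;  u_2 = (u_1 − 0)/3 = -1/14
Digits: (0, 2, 0).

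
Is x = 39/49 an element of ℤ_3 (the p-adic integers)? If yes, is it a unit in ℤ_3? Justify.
x ∈ ℤ_3 but not a unit; v_3(x) = 1 > 0

ℤ_3 = {x ∈ ℚ_3 : v_3(x) ≥ 0} and ℤ_3^× = {x ∈ ℤ_3 : v_3(x) = 0}. Here v_3(39/49) = v_3(num) − v_3(den) = 1; compare against these criteria.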